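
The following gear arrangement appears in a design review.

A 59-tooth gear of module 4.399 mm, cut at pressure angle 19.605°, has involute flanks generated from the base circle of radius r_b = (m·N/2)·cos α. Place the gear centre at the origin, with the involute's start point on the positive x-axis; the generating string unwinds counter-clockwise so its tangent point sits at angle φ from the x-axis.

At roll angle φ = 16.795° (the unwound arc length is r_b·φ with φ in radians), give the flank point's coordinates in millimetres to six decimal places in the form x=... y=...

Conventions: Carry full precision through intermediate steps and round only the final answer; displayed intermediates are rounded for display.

recognized (one wheel, involute flank): single-mesh tooth geometry, m = 4.399, N = 59
pitch radius r_p = m·N/2 = 4.399·59/2 = 129.770500
base radius r_b = r_p·cos α = 129.770500·cos 19.605° = 122.247467
roll angle φ = 16.795° = 0.29312805 rad
x = r_b·(cos φ + φ·sin φ) = 127.387185
y = r_b·(sin φ − φ·cos φ) = 1.017547

x=127.387185 y=1.017547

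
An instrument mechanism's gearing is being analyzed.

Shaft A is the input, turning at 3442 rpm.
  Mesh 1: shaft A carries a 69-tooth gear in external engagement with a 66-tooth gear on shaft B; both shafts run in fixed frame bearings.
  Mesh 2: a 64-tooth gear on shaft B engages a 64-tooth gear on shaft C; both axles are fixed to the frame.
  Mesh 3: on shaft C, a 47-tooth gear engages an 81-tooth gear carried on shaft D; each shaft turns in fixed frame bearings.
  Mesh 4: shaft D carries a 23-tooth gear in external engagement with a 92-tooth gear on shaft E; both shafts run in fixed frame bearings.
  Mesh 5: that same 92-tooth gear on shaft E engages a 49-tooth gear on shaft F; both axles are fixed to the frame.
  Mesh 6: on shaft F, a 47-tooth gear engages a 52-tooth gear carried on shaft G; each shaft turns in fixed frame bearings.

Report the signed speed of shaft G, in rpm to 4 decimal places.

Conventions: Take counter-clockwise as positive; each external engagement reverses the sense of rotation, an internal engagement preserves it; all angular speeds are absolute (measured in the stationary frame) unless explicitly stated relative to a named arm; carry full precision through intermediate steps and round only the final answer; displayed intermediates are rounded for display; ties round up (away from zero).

topology: fixed-axis compound train — 6 meshes, A→G
mesh 1 [69T→66T]: ω = 3442.0000×69/66 = 3598.4545 rpm, sense flips to −
mesh 2 [64T→64T]: ω = 3598.4545×64/64 = 3598.4545 rpm, sense flips to +
mesh 3 [47T→81T]: ω = 3598.4545×47/81 = 2087.9921 rpm, sense flips to −
mesh 4 [23T→92T]: ω = 2087.9921×23/92 = 521.9980 rpm, sense flips to +
mesh 5 [92T→49T]: ω = 521.9980×92/49 = 980.0779 rpm, sense flips to −
mesh 6 [47T→52T]: ω = 980.0779×47/52 = 885.8397 rpm, sense flips to +
signed output speed = +885.8397 rpm

+885.8397 rpm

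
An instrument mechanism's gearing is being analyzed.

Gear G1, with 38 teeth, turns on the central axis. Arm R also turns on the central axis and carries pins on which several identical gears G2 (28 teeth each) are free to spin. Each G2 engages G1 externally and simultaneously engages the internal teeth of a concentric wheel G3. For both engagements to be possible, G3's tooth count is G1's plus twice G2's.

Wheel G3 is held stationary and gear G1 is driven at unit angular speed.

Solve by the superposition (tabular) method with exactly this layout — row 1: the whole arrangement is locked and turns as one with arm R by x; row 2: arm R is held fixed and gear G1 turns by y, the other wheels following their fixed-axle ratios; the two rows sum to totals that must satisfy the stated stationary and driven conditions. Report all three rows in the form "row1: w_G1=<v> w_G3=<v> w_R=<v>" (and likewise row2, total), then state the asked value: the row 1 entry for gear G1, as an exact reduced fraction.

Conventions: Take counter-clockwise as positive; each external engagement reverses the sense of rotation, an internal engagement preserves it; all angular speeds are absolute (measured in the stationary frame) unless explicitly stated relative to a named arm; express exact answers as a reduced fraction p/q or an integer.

row1: w_G1=19/66 w_G3=19/66 w_R=19/66
row2: w_G1=47/66 w_G3=-19/66 w_R=0
total: w_G1=1 w_G3=0 w_R=19/66
asked value: 19/66

planetary set (38T centre, 28T on arm, 94T internal) — Willis relation
superposition row 1 [locked train]: every member turns x
superposition row 2 [arm held]: sun y, ring −(38/94)·y, arm 0
boundary: total ω_ring = x − (38/94)·y = 0 and total ω_sun = x + y = 1  ⇒  y = 47/66, x = 19/66
row 2 ring = −(38/94)·47/66 = -19/66
totals (row 1 + row 2): sun 19/66 + 47/66 = 1, ring 19/66 + (-19/66) = 0, arm 19/66 + 0 = 19/66
asked cell (row1, sun) = 19/66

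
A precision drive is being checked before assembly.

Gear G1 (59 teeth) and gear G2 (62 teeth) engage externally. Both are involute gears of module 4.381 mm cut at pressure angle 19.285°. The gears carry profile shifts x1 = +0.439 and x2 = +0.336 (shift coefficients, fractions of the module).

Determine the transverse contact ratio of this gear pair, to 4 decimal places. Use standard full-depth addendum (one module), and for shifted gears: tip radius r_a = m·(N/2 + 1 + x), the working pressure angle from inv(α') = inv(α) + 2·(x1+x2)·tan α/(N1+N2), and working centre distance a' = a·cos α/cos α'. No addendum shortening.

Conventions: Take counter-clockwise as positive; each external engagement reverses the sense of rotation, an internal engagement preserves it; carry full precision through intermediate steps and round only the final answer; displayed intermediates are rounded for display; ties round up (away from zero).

1.7302

class = single-mesh tooth geometry [involute pair 59T × 62T, m = 4.381]
base radii: r_b1 = 121.987542, r_b2 = 128.190298
tip radii: r_a1 = 135.543759, r_a2 = 141.664016
inv(α') = inv(19.285°) + 2·(+0.439+0.336)·tan α/(59+62) = 0.01779660  ⇒  α' = 21.17405°
a' = a·cos α / cos α' = 265.0505·cos 19.285°/cos 21.17405° = 268.290835
action lengths: √(r_a1²−r_b1²) = 59.085956, √(r_a2²−r_b2²) = 60.298764
base pitch p_b = π·m·cos α = 12.991023
CR = (59.085956 + 60.298764 − 268.290835·sin 21.17405°)/12.991023 = 1.730229
contact ratio ≈ 1.7302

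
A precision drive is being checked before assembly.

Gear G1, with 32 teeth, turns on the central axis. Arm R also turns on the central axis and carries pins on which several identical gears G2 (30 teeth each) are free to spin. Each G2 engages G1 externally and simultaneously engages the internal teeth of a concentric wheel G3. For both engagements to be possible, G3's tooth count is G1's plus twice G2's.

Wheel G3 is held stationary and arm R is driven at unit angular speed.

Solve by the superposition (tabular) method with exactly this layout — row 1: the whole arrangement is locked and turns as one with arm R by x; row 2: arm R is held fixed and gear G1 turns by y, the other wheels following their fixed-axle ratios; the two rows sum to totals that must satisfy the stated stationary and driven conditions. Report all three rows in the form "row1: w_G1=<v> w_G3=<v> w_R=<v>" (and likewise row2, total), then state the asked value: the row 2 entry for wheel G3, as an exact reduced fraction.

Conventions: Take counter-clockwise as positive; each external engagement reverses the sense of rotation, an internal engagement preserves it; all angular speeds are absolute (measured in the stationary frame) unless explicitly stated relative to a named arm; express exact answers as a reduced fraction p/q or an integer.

row1: w_G1=1 w_G3=1 w_R=1
row2: w_G1=23/8 w_G3=-1 w_R=0
total: w_G1=31/8 w_G3=0 w_R=1
asked value: -1

planetary set (32T centre, 30T on arm, 92T internal) — Willis relation
superposition row 1 [locked train]: every member turns x
row 2 (arm held, sun turns y): ω_ring = −(32/92)·y, ω_arm = 0
boundary: total ω_ring = x − (32/92)·y = 0 and total ω_arm = x = 1  ⇒  y = 23/8, x = 1
row 2 ring = −(32/92)·23/8 = -1
totals (row 1 + row 2): sun 1 + 23/8 = 31/8, ring 1 + (-1) = 0, arm 1 + 0 = 1
asked cell (row2, ring) = -1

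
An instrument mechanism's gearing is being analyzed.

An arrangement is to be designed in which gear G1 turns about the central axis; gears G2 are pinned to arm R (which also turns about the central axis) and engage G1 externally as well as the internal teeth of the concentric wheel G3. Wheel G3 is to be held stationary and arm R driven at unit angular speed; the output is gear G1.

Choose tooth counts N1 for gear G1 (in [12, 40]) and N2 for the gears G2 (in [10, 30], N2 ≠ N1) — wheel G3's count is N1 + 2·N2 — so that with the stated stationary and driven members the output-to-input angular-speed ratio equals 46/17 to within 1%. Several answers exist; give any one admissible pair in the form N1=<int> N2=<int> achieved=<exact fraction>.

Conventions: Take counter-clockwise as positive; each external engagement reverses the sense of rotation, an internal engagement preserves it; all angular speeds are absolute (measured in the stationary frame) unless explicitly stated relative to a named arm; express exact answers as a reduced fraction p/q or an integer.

N1=34 N2=12 achieved=46/17

design class (target 46/17): planetary set
Willis with ω_ring = 0: ω_sun/ω_arm = (N1+N3)/N1; set equal to 46/17  ⇒  N3/N1 = 46/17 − 1 = 29/17
N3 = N1 + 2·N2  ⇒  N2/N1 = (N3/N1 − 1)/2 = (29/17 − 1)/2 = 6/17
smallest multiple with N1 ≥ 12 and N2 ≥ 10: k = 2  ⇒  N1 = 2·17 = 34, N2 = 2·6 = 12 (N1 ≤ 40, N2 ≤ 30, N2 ≠ N1 ✓), N3 = 34 + 2·12 = 58
check: (N1+N3)/N1 with N1 = 34, N3 = 58 gives 46/17; |achieved − target| = 0 ≤ 23/850 ✓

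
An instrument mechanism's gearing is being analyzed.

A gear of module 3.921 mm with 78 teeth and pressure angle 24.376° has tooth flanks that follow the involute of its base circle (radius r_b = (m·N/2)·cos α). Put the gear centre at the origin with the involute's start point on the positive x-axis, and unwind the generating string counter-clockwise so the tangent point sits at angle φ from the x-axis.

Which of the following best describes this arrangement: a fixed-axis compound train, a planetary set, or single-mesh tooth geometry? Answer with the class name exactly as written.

single-mesh involute tooth geometry (78T wheel at module 3.921)
classification: single-mesh tooth geometry

single-mesh tooth geometry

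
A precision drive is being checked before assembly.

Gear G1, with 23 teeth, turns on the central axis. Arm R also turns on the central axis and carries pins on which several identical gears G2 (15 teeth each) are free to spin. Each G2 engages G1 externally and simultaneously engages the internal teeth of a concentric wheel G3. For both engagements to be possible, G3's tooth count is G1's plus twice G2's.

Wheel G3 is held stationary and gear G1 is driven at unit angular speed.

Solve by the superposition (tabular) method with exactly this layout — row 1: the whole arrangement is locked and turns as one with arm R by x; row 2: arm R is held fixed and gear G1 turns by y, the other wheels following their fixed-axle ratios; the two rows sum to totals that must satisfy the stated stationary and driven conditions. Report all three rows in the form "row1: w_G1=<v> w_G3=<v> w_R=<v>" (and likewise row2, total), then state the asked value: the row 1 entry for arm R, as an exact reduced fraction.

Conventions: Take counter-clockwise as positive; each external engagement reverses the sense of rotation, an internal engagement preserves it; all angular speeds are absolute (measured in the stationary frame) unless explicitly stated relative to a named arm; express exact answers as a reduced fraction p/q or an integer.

class = planetary set [G3 = 23+2·15 = 53; Willis about the carrier]
row 1 — lock + rotate with arm: ω_sun = ω_ring = ω_arm = x
row 2 — arm fixed, fixed-axis ratios: sun y, ring −(23/53)·y, arm 0
boundary: total ω_ring = x − (23/53)·y = 0 and total ω_sun = x + y = 1  ⇒  y = 53/76, x = 23/76
row 2 ring = −(23/53)·53/76 = -23/76
totals (row 1 + row 2): sun 23/76 + 53/76 = 1, ring 23/76 + (-23/76) = 0, arm 23/76 + 0 = 23/76
asked cell (row1, arm) = 23/76

row1: w_G1=23/76 w_G3=23/76 w_R=23/76
row2: w_G1=53/76 w_G3=-23/76 w_R=0
total: w_G1=1 w_G3=0 w_R=23/76
asked value: 23/76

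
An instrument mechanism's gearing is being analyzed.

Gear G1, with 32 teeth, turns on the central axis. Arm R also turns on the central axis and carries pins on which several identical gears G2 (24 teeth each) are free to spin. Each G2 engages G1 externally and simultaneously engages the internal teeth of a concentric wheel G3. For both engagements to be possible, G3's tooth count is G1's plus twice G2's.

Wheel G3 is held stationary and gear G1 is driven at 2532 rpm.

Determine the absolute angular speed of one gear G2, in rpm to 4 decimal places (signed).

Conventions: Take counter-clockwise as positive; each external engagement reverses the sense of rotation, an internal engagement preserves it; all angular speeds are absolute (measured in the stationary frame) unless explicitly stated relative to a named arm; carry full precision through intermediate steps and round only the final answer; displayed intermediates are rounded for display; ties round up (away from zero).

-1688.0000 rpm

planetary set (32T centre, 24T on arm, 80T internal) — Willis relation
normalise by the input: solve with ω_sun = 1, then scale by 2532 rpm
ring teeth: 32 + 2·24 = 80
32(ω_sun−ω_arm) = −80(ω_ring−ω_arm),  ω_ring = 0, ω_sun = 1
32(1−ω_arm) = −80(0−ω_arm)  ⇒  112·ω_arm = 32  ⇒  ω_arm = 2/7
sun–planet mesh: 32·(1−2/7) = −24·(ω_p−ω_arm)  ⇒  ω_p−ω_arm = -20/21
ω_p = 2/7 − 20/21 = -2/3
scale: ω_p = -2/3 × 2532 rpm = -1688.0000 rpm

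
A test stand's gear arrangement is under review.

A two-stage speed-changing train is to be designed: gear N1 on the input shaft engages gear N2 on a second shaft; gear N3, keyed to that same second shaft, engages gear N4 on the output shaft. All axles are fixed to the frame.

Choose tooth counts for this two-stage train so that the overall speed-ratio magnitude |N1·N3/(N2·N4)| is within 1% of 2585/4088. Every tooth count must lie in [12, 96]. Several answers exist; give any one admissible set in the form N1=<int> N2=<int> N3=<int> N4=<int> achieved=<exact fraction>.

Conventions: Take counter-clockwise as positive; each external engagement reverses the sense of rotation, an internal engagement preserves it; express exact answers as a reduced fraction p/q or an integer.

N1=47 N2=56 N3=55 N4=73 achieved=2585/4088

topology: fixed-axis compound train — 2 stages, target 2585/4088
target = 2585/4088 in lowest terms: an exact hit needs N1·N3 = k·2585 and N2·N4 = k·4088 for one integer k, every count in [12, 96]; additionally prefer no 1:1 stage (N1 ≠ N2, N3 ≠ N4)
k = 1: N1·N3 = 2585 = 47·55, N2·N4 = 4088 = 56·73
achieved = 47·55/(56·73) = 2585/4088; |achieved − target| = 0 ≤ 517/81760 ✓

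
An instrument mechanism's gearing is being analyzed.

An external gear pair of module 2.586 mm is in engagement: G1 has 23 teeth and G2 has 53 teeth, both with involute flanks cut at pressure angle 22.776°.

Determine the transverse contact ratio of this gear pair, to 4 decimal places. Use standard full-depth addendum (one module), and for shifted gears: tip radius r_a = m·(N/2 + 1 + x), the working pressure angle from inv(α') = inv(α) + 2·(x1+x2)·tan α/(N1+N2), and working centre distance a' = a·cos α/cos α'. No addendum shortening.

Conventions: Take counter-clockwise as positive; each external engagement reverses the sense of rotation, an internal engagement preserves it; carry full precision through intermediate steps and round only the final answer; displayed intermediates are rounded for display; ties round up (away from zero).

topology: single-mesh involute geometry — m = 2.586, 23T/53T pair
base radii: r_b1 = 27.420113, r_b2 = 63.185478
tip radii: r_a1 = 32.325000, r_a2 = 71.115000
no profile shift: α' = α, a' = a
action lengths: √(r_a1²−r_b1²) = 17.118499, √(r_a2²−r_b2²) = 32.633397
base pitch p_b = π·m·cos α = 7.490681
CR = (17.118499 + 32.633397 − 98.268000·sin 22.77600°)/7.490681 = 1.563204
contact ratio ≈ 1.5632

1.5632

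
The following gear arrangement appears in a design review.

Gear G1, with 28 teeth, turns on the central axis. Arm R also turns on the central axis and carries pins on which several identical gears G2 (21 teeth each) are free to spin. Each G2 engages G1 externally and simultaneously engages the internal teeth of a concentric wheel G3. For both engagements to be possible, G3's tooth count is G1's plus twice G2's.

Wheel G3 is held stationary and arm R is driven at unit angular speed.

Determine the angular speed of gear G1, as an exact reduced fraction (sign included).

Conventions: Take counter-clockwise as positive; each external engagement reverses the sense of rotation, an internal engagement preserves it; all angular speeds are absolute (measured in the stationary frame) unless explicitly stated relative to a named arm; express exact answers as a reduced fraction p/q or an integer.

7/2

topology: planetary set — G1 28T / G2 21T / G3 70T, arm = carrier (Willis)
ring teeth: 28 + 2·21 = 70
28(ω_sun−ω_arm) = −70(ω_ring−ω_arm),  ω_ring = 0, ω_arm = 1
ω_sun = 1 − (70/28)(0−1) = 7/2
exact speed ratio = 7/2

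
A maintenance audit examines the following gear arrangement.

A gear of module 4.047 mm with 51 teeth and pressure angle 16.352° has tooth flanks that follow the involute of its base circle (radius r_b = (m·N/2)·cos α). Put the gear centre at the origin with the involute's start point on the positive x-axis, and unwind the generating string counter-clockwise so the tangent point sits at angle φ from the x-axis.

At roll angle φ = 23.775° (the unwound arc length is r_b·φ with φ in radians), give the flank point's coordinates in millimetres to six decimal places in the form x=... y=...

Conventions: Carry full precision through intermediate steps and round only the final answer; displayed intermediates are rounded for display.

x=107.185898 y=2.318020

topology: single-mesh involute geometry — m = 4.047, N = 51
pitch radius r_p = m·N/2 = 4.047·51/2 = 103.198500
base radius r_b = r_p·cos α = 103.198500·cos 16.352° = 99.024138
roll angle φ = 23.775° = 0.41495203 rad
x = r_b·(cos φ + φ·sin φ) = 107.185898
y = r_b·(sin φ − φ·cos φ) = 2.318020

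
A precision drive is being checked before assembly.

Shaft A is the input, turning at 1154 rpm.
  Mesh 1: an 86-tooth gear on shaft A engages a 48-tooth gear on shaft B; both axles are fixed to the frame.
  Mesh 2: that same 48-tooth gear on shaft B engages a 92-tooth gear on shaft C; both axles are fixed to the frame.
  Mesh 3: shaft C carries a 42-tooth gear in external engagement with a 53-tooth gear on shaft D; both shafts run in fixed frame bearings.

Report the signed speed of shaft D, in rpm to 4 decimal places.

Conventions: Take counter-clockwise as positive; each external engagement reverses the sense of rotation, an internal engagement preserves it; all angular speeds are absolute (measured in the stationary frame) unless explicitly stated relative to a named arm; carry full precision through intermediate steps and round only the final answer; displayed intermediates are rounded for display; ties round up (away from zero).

3-mesh fixed-axis compound train (all bearings frame-fixed)
mesh 1 [86T→48T]: ω = 1154.0000×86/48 = 2067.5833 rpm, sense flips to −
mesh 2 [48T→92T]: ω = 2067.5833×48/92 = 1078.7391 rpm, sense flips to +
mesh 3 [42T→53T]: ω = 1078.7391×42/53 = 854.8499 rpm, sense flips to −
signed output speed = -854.8499 rpm

-854.8499 rpm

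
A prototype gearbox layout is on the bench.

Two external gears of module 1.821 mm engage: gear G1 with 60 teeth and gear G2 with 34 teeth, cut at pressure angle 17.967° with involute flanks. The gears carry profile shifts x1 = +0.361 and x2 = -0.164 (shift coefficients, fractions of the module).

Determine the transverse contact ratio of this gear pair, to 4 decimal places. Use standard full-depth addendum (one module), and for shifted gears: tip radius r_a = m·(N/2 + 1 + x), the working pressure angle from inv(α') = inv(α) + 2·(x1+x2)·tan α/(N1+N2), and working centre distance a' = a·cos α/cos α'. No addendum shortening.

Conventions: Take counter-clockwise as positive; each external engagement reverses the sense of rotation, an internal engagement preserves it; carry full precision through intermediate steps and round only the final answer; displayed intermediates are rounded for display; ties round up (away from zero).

1.8129

single-mesh involute tooth geometry (60T engaging 34T at module 1.821)
base radii: r_b1 = 51.965932, r_b2 = 29.447361
tip radii: r_a1 = 57.108381, r_a2 = 32.479356
inv(α') = inv(17.967°) + 2·(+0.361-0.164)·tan α/(60+34) = 0.01205897  ⇒  α' = 18.67707°
a' = a·cos α / cos α' = 85.5870·cos 17.967°/cos 18.67707° = 85.938969
action lengths: √(r_a1²−r_b1²) = 23.683519, √(r_a2²−r_b2²) = 13.702608
base pitch p_b = π·m·cos α = 5.441860
CR = (23.683519 + 13.702608 − 85.938969·sin 18.67707°)/5.441860 = 1.812901
contact ratio ≈ 1.8129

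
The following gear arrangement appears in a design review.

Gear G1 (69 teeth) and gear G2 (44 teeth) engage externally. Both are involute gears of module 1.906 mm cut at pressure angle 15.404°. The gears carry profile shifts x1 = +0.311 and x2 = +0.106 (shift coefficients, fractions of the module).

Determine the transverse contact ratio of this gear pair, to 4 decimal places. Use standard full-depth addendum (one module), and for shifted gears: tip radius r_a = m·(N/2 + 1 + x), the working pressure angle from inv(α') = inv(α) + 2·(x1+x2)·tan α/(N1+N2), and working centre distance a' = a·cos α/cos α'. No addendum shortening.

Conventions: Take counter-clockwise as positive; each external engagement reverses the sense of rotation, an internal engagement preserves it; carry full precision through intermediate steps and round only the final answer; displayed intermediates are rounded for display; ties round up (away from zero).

1.9787

topology: single-mesh involute geometry — m = 1.906, 69T/44T pair
base radii: r_b1 = 63.394802, r_b2 = 40.425671
tip radii: r_a1 = 68.255766, r_a2 = 44.040036
inv(α') = inv(15.404°) + 2·(+0.311+0.106)·tan α/(69+44) = 0.00870398  ⇒  α' = 16.80094°
a' = a·cos α / cos α' = 107.6890·cos 15.404°/cos 16.80094° = 108.449672
action lengths: √(r_a1²−r_b1²) = 25.297206, √(r_a2²−r_b2²) = 17.472547
base pitch p_b = π·m·cos α = 5.772772
CR = (25.297206 + 17.472547 − 108.449672·sin 16.80094°)/5.772772 = 1.978712
contact ratio ≈ 1.9787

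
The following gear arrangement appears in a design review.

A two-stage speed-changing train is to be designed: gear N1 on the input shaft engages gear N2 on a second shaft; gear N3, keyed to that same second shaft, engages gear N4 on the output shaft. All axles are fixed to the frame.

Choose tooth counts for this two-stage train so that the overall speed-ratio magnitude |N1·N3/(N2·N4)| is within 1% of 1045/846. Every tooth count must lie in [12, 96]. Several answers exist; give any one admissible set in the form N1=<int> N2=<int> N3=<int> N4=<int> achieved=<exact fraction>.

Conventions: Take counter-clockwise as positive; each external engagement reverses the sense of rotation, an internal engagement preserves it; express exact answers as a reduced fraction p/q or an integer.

class = fixed-axis compound train [2-stage, 1045/846 wanted]
target = 1045/846 in lowest terms: an exact hit needs N1·N3 = k·1045 and N2·N4 = k·846 for one integer k, every count in [12, 96]; additionally prefer no 1:1 stage (N1 ≠ N2, N3 ≠ N4)
k = 1: N1·N3 = 1045 = 19·55, N2·N4 = 846 = 18·47
achieved = 19·55/(18·47) = 1045/846; |achieved − target| = 0 ≤ 209/16920 ✓

N1=19 N2=18 N3=55 N4=47 achieved=1045/846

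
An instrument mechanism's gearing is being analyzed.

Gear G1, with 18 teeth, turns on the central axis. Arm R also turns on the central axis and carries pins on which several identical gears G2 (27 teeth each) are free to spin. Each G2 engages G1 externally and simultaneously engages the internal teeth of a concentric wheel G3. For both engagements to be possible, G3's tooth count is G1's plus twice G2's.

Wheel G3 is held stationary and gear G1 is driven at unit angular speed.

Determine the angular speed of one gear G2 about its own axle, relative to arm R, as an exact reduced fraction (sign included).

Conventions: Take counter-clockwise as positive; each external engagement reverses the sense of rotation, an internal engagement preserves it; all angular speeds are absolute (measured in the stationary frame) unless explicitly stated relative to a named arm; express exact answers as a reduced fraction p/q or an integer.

-8/15

planetary set (18T centre, 27T on arm, 72T internal) — Willis relation
ring teeth: 18 + 2·27 = 72
18(ω_sun−ω_arm) = −72(ω_ring−ω_arm),  ω_ring = 0, ω_sun = 1
18(1−ω_arm) = −72(0−ω_arm)  ⇒  90·ω_arm = 18  ⇒  ω_arm = 1/5
sun–planet mesh: 18·(1−1/5) = −27·(ω_p−ω_arm)  ⇒  ω_p−ω_arm = -8/15
exact speed ratio = -8/15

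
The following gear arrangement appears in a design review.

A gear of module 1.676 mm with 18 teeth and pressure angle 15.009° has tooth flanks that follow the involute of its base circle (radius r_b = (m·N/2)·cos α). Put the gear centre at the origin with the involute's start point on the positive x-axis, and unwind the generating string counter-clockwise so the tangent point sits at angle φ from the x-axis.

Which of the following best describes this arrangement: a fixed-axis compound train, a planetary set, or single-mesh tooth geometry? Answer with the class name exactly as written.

recognized (one wheel, involute flank): single-mesh tooth geometry, m = 1.676, N = 18
classification: single-mesh tooth geometry

single-mesh tooth geometry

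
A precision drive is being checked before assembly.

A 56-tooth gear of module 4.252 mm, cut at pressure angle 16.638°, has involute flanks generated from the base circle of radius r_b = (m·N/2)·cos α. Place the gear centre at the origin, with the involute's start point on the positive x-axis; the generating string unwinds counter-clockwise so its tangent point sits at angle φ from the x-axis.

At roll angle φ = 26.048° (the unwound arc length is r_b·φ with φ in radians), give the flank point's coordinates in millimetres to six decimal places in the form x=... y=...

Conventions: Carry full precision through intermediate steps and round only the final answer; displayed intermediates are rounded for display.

class = single-mesh tooth geometry [base-circle involute, m = 4.252, 56T]
pitch radius r_p = m·N/2 = 4.252·56/2 = 119.056000
base radius r_b = r_p·cos α = 119.056000·cos 16.638° = 114.071469
roll angle φ = 26.048° = 0.45462336 rad
x = r_b·(cos φ + φ·sin φ) = 125.257602
y = r_b·(sin φ − φ·cos φ) = 3.499518

x=125.257602 y=3.499518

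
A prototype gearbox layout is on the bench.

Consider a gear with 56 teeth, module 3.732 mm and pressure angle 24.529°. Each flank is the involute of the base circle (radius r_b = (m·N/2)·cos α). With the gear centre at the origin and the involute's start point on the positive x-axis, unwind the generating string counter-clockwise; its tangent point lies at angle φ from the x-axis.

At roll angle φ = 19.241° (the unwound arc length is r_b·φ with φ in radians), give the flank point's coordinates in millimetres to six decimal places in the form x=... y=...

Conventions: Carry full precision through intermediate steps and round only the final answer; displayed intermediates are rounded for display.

class = single-mesh tooth geometry [base-circle involute, m = 3.732, 56T]
pitch radius r_p = m·N/2 = 3.732·56/2 = 104.496000
base radius r_b = r_p·cos α = 104.496000·cos 24.529° = 95.065368
roll angle φ = 19.241° = 0.33581880 rad
x = r_b·(cos φ + φ·sin φ) = 100.275645
y = r_b·(sin φ − φ·cos φ) = 1.186617

x=100.275645 y=1.186617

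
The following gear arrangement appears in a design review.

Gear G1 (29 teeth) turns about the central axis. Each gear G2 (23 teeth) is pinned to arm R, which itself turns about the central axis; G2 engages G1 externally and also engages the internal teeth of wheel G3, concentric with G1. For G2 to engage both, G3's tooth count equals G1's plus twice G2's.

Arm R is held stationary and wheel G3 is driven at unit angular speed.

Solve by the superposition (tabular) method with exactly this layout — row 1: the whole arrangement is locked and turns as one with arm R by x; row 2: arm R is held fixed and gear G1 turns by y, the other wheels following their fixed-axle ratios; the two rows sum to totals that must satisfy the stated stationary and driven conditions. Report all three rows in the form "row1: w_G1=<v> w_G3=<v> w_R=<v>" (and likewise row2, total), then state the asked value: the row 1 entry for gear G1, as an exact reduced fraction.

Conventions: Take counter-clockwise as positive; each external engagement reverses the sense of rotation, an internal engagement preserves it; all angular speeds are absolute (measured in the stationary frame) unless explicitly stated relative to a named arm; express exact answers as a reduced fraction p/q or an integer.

row1: w_G1=0 w_G3=0 w_R=0
row2: w_G1=-75/29 w_G3=1 w_R=0
total: w_G1=-75/29 w_G3=1 w_R=0
asked value: 0

planetary set (29T centre, 23T on arm, 75T internal) — Willis relation
superposition row 1 [locked train]: every member turns x
row 2: sun turns y, ring = −(29/75)·y, arm 0
boundary: total ω_arm = x = 0 and total ω_ring = x − (29/75)·y = 1  ⇒  y = -75/29, x = 0
row 2 ring = −(29/75)·(-75/29) = 1
totals (row 1 + row 2): sun 0 + (-75/29) = -75/29, ring 0 + 1 = 1, arm 0 + 0 = 0
asked cell (row1, sun) = 0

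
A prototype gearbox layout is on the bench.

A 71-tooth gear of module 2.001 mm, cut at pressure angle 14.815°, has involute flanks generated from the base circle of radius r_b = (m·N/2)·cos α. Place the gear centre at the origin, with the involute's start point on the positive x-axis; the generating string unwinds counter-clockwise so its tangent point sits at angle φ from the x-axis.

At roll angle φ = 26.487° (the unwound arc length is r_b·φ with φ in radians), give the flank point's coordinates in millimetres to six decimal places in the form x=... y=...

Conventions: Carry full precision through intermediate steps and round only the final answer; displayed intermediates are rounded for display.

class = single-mesh tooth geometry [base-circle involute, m = 2.001, 71T]
pitch radius r_p = m·N/2 = 2.001·71/2 = 71.035500
base radius r_b = r_p·cos α = 71.035500·cos 14.815° = 68.674030
roll angle φ = 26.487° = 0.46228536 rad
x = r_b·(cos φ + φ·sin φ) = 75.624695
y = r_b·(sin φ − φ·cos φ) = 2.213563

x=75.624695 y=2.213563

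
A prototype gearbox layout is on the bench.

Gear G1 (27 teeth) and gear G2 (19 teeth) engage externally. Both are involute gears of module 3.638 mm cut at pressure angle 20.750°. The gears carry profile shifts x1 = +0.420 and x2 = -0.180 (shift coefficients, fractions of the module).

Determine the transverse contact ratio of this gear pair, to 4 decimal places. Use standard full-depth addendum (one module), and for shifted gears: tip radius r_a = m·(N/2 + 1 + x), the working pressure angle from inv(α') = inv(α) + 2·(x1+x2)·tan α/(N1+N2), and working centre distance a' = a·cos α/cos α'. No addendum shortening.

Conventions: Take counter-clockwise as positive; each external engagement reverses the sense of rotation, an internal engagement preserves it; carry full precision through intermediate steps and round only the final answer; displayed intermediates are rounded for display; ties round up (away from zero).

1.5049

topology: single-mesh involute geometry — m = 3.638, 27T/19T pair
base radii: r_b1 = 45.927296, r_b2 = 32.319208
tip radii: r_a1 = 54.278960, r_a2 = 37.544160
inv(α') = inv(20.750°) + 2·(+0.420-0.180)·tan α/(27+19) = 0.02066367  ⇒  α' = 22.21180°
a' = a·cos α / cos α' = 83.6740·cos 20.750°/cos 22.21180° = 84.518382
action lengths: √(r_a1²−r_b1²) = 28.929034, √(r_a2²−r_b2²) = 19.105830
base pitch p_b = π·m·cos α = 10.687767
CR = (28.929034 + 19.105830 − 84.518382·sin 22.21180°)/10.687767 = 1.504922
contact ratio ≈ 1.5049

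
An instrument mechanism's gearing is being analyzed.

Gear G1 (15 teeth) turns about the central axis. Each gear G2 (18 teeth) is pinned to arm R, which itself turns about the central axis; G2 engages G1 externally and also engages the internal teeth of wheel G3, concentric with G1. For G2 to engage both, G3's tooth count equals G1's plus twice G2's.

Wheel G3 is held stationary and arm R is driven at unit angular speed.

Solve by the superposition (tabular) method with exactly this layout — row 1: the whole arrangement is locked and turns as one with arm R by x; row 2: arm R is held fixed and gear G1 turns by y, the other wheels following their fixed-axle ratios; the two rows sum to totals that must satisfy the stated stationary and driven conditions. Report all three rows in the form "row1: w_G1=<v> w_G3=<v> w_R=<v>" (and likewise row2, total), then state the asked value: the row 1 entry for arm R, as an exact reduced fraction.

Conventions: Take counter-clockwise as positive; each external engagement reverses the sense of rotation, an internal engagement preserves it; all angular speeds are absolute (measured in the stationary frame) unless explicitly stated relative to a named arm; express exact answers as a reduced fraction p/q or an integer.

class = planetary set [G3 = 15+2·18 = 51; Willis about the carrier]
row 1 — lock + rotate with arm: ω_sun = ω_ring = ω_arm = x
row 2: sun turns y, ring = −(15/51)·y, arm 0
boundary: total ω_ring = x − (15/51)·y = 0 and total ω_arm = x = 1  ⇒  y = 17/5, x = 1
row 2 ring = −(15/51)·17/5 = -1
totals (row 1 + row 2): sun 1 + 17/5 = 22/5, ring 1 + (-1) = 0, arm 1 + 0 = 1
asked cell (row1, arm) = 1

row1: w_G1=1 w_G3=1 w_R=1
row2: w_G1=17/5 w_G3=-1 w_R=0
total: w_G1=22/5 w_G3=0 w_R=1
asked value: 1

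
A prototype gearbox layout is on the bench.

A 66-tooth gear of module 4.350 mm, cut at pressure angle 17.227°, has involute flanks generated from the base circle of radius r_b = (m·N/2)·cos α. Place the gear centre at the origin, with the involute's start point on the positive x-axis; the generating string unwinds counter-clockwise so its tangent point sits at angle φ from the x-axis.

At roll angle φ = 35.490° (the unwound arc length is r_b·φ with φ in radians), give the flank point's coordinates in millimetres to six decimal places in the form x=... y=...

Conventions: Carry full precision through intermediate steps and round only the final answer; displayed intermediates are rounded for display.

topology: single-mesh involute geometry — m = 4.350, N = 66
pitch radius r_p = m·N/2 = 4.350·66/2 = 143.550000
base radius r_b = r_p·cos α = 143.550000·cos 17.227° = 137.110190
roll angle φ = 35.490° = 0.61941735 rad
x = r_b·(cos φ + φ·sin φ) = 160.943551
y = r_b·(sin φ − φ·cos φ) = 10.450649

x=160.943551 y=10.450649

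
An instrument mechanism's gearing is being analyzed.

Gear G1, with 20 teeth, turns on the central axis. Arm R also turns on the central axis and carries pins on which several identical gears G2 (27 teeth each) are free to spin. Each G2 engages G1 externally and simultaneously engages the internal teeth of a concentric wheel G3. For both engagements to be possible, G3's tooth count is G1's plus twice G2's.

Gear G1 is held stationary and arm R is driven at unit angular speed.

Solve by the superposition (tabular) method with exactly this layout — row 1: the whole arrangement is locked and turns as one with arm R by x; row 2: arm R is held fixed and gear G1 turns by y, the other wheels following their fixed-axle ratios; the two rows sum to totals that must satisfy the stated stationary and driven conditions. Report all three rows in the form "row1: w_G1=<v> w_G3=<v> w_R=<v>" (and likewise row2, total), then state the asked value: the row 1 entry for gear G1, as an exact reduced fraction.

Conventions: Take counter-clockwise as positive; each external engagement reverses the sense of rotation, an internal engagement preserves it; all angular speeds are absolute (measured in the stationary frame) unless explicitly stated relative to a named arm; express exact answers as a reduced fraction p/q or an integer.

recognized (axles ride arm R): planetary set, 20/27/74 teeth
row 1 — lock + rotate with arm: ω_sun = ω_ring = ω_arm = x
row 2 — arm fixed, fixed-axis ratios: sun y, ring −(20/74)·y, arm 0
boundary: total ω_sun = x + y = 0 and total ω_arm = x = 1  ⇒  y = -1, x = 1
row 2 ring = −(20/74)·(-1) = 10/37
totals (row 1 + row 2): sun 1 + (-1) = 0, ring 1 + 10/37 = 47/37, arm 1 + 0 = 1
asked cell (row1, sun) = 1

row1: w_G1=1 w_G3=1 w_R=1
row2: w_G1=-1 w_G3=10/37 w_R=0
total: w_G1=0 w_G3=47/37 w_R=1
asked value: 1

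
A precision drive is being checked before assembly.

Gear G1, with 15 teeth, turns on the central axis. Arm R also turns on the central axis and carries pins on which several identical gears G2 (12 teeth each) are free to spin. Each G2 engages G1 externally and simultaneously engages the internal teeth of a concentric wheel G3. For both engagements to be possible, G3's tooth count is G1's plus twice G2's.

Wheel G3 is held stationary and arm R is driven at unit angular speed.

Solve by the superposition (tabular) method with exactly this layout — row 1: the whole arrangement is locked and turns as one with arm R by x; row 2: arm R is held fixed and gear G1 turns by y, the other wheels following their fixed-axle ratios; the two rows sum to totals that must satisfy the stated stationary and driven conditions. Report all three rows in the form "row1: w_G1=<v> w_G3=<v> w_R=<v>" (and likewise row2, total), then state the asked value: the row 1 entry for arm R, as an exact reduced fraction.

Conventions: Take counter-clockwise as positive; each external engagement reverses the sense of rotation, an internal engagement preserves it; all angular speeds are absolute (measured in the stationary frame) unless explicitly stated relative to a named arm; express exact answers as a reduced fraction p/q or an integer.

row1: w_G1=1 w_G3=1 w_R=1
row2: w_G1=13/5 w_G3=-1 w_R=0
total: w_G1=18/5 w_G3=0 w_R=1
asked value: 1

topology: planetary set — G1 15T / G2 12T / G3 39T, arm = carrier (Willis)
row 1 — lock + rotate with arm: ω_sun = ω_ring = ω_arm = x
row 2 — arm fixed, fixed-axis ratios: sun y, ring −(15/39)·y, arm 0
boundary: total ω_ring = x − (15/39)·y = 0 and total ω_arm = x = 1  ⇒  y = 13/5, x = 1
row 2 ring = −(15/39)·13/5 = -1
totals (row 1 + row 2): sun 1 + 13/5 = 18/5, ring 1 + (-1) = 0, arm 1 + 0 = 1
asked cell (row1, arm) = 1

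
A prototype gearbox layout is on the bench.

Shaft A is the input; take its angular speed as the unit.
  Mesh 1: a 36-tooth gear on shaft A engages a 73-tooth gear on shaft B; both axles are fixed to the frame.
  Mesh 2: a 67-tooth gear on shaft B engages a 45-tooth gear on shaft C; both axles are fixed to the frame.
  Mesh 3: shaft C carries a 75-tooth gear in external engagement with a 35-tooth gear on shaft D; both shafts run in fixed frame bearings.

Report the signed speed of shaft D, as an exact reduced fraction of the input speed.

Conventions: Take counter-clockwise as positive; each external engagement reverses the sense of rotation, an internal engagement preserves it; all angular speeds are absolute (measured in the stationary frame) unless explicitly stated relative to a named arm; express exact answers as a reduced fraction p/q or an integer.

3-mesh fixed-axis compound train (all bearings frame-fixed)
mesh 1 [36T→73T]: |ω|/ω_in = 1×36/73 = 36/73, sense flips to −
mesh 2 [67T→45T]: |ω|/ω_in = (36/73)×67/45 = 268/365, sense flips to +
mesh 3 [75T→35T]: |ω|/ω_in = (268/365)×75/35 = 804/511, sense flips to −
signed output speed (× input speed) = -804/511

-804/511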